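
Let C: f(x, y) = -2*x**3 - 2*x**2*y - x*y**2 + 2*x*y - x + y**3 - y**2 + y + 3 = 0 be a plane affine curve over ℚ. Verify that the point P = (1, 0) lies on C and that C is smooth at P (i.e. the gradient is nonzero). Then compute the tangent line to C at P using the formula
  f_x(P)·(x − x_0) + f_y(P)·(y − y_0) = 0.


Tangent line at P: -7*x + y + 7 = 0.

Step 1: f(1, 0) = 0, so P lies on C.
Step 2: partial derivatives
  f_x(x, y) = -6*x**2 - 4*x*y - y**2 + 2*y - 1, f_y(x, y) = -2*x**2 - 2*x*y + 2*x + 3*y**2 - 2*y + 1.
  f_x(P) = -7, f_y(P) = 1 (gradient nonzero, so P is smooth).
Step 3: tangent line at P: -7·(x − 1) + 1·(y − 0) = 0.
Expanding: -7*x + y + 7 = 0.


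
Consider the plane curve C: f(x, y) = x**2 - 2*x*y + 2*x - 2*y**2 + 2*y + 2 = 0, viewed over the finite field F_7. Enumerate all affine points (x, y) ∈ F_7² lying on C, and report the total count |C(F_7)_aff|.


Affine F_7-points: {(2, 3)}; count = 1.

For each of the 49 pairs (x, y) ∈ F_7², evaluate f(x, y) mod 7. Record the zeros.
  x = 0: [0↦2, 1↦2, 2↦5, 3↦4, 4↦6, 5↦4, 6↦5]  zeros at y ∈ ∅
  x = 1: [0↦5, 1↦3, 2↦4, 3↦1, 4↦1, 5↦4, 6↦3]  zeros at y ∈ ∅
  x = 2: [0↦3, 1↦6, 2↦5, 3↦0, 4↦5, 5↦6, 6↦3]  zeros at y ∈ {3}
  x = 3: [0↦3, 1↦4, 2↦1, 3↦1, 4↦4, 5↦3, 6↦5]  zeros at y ∈ ∅
  x = 4: [0↦5, 1↦4, 2↦6, 3↦4, 4↦5, 5↦2, 6↦2]  zeros at y ∈ ∅
  x = 5: [0↦2, 1↦6, 2↦6, 3↦2, 4↦1, 5↦3, 6↦1]  zeros at y ∈ ∅
  x = 6: [0↦1, 1↦3, 2↦1, 3↦2, 4↦6, 5↦6, 6↦2]  zeros at y ∈ ∅
Collecting zeros: affine points = {(2, 3)}.
Total count |C(F_7)_aff| = 1.


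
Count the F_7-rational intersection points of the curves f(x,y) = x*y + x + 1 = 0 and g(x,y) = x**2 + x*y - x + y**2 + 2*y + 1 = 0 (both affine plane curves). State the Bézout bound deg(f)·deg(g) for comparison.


Common zeros: ∅; count = 0; Bézout bound = 4.

deg(f) = 2, deg(g) = 2, so Bézout bound = 4.
Scan x ∈ F_7. For each x, list the y ∈ F_7 with f(x, y) ≡ 0 and those with g(x, y) ≡ 0 (mod 7); the common zeros in that column are the intersection.
  x = 0: f ≡ 0 at y ∈ ∅; g ≡ 0 at y ∈ {6}; common: ∅.
  x = 1: f ≡ 0 at y ∈ {5}; g ≡ 0 at y ∈ ∅; common: ∅.
  x = 2: f ≡ 0 at y ∈ {2}; g ≡ 0 at y ∈ {4, 6}; common: ∅.
  x = 3: f ≡ 0 at y ∈ {1}; g ≡ 0 at y ∈ {0, 2}; common: ∅.
  x = 4: f ≡ 0 at y ∈ {4}; g ≡ 0 at y ∈ ∅; common: ∅.
  x = 5: f ≡ 0 at y ∈ {3}; g ≡ 0 at y ∈ {0}; common: ∅.
  x = 6: f ≡ 0 at y ∈ {0}; g ≡ 0 at y ∈ ∅; common: ∅.
Collecting: common zeros = ∅, so the count is 0.
Comparison with the Bézout bound: 0 ≤ 4 = deg(f)·deg(g), as expected for curves with no common component (the affine F_7-count falls short of the bound because intersections may lie at infinity, over extension fields, or carry multiplicity).


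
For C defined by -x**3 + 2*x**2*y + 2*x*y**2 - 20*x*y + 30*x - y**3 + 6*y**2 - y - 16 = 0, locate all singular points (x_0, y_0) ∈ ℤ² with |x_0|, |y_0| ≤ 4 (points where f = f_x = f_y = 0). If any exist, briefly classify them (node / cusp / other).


Singular points: {(2, 3)}; classification: cusp.

Compute partial derivatives:
  f_x = -3*x**2 + 4*x*y + 2*y**2 - 20*y + 30.
  f_y = 2*x**2 + 4*x*y - 20*x - 3*y**2 + 12*y - 1.
Scan x_0 ∈ {−4, ..., 4}. For each x_0, f_y(x_0, y) is a polynomial in y; find its integer roots y ∈ {−4, ..., 4}, then test f_x and f at those candidates.
  x = -4: f_y(-4, y) = -3*y**2 - 4*y + 111; no integer root y with |y| ≤ 4.
  x = -3: f_y(-3, y) = 77 - 3*y**2; no integer root y with |y| ≤ 4.
  x = -2: f_y(-2, y) = -3*y**2 + 4*y + 47; no integer root y with |y| ≤ 4.
  x = -1: f_y(-1, y) = -3*y**2 + 8*y + 21; no integer root y with |y| ≤ 4.
  x = 0: f_y(0, y) = -3*y**2 + 12*y - 1; no integer root y with |y| ≤ 4.
  x = 1: f_y(1, y) = -3*y**2 + 16*y - 19; no integer root y with |y| ≤ 4.
  x = 2: f_y(2, y) = -3*y**2 + 20*y - 33; vanishes at y ∈ {3}. (2, 3): f_x = 0, f = 0 — SINGULAR.
  x = 3: f_y(3, y) = -3*y**2 + 24*y - 43; no integer root y with |y| ≤ 4.
  x = 4: f_y(4, y) = -3*y**2 + 28*y - 49; no integer root y with |y| ≤ 4.
Only singular point on the grid: (2, 3).
Classify: substitute x = 2 + u, y = 3 + v and expand: f = -u**3 + 2*u**2*v + 2*u*v**2 - v**3 + v**2.
No constant or linear terms (consistent with a singular point). Quadratic part: v**2. Cubic part: -u**3 + 2*u**2*v + 2*u*v**2 - v**3.
The quadratic part v**2 is a perfect square, so there is a single (double) tangent line v = 0, i.e. y = 3. Restricting the cubic part to that line (v = 0) leaves -u**3 ≠ 0, so f is not divisible by v and the branch is v² ≈ u**3 to lowest order — this is a cusp.
Classification: cusp.


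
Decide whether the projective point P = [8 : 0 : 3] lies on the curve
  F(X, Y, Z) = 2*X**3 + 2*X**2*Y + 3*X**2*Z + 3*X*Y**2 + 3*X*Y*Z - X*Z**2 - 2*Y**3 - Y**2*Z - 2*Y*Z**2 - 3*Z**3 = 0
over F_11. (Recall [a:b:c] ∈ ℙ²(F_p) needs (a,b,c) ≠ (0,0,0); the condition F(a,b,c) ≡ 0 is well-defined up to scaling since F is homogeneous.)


F(8,0,3) ≡ 6 (mod 11); P is NOT on the curve.

Evaluate F(8, 0, 3) term-by-term (mod 11).
  2*X**3 ↦ 2·512·1·1 = 1024
  2*X**2*Y ↦ 2·64·0·1 = 0
  3*X**2*Z ↦ 3·64·1·3 = 576
  3*X*Y**2 ↦ 3·8·0·1 = 0
  3*X*Y*Z ↦ 3·8·0·3 = 0
  -X*Z**2 ↦ -1·8·1·9 = -72
  -2*Y**3 ↦ -2·1·0·1 = 0
  -Y**2*Z ↦ -1·1·0·3 = 0
  -2*Y*Z**2 ↦ -2·1·0·9 = 0
  -3*Z**3 ↦ -3·1·1·27 = -81
Sum: F(8, 0, 3) = (1024) + (0) + (576) + (0) + (0) + (-72) + (0) + (0) + (0) + (-81) = 1447.
Reducing mod 11: 1447 ≡ 6 (mod 11).
Since F(a, b, c) ≡ 6 ≠ 0 (mod 11), P does NOT lie on the curve.


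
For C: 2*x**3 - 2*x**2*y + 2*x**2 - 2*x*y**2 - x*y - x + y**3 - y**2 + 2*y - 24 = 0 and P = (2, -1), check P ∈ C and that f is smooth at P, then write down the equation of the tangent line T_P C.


Tangent line at P: 38*x + 5*y - 71 = 0.

Step 1: f(2, -1) = 0, so P lies on C.
Step 2: partial derivatives
  f_x(x, y) = 6*x**2 - 4*x*y + 4*x - 2*y**2 - y - 1, f_y(x, y) = -2*x**2 - 4*x*y - x + 3*y**2 - 2*y + 2.
  f_x(P) = 38, f_y(P) = 5 (gradient nonzero, so P is smooth).
Step 3: tangent line at P: 38·(x − 2) + 5·(y − -1) = 0.
Expanding: 38*x + 5*y - 71 = 0.


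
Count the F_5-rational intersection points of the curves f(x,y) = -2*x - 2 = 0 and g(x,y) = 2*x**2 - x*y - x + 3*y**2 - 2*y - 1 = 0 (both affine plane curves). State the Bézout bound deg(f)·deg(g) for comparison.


Common zeros: ∅; count = 0; Bézout bound = 2.

deg(f) = 1, deg(g) = 2, so Bézout bound = 2.
Scan x ∈ F_5. For each x, list the y ∈ F_5 with f(x, y) ≡ 0 and those with g(x, y) ≡ 0 (mod 5); the common zeros in that column are the intersection.
  x = 0: f ≡ 0 at y ∈ ∅; g ≡ 0 at y ∈ {1, 3}; common: ∅.
  x = 1: f ≡ 0 at y ∈ ∅; g ≡ 0 at y ∈ {0, 1}; common: ∅.
  x = 2: f ≡ 0 at y ∈ ∅; g ≡ 0 at y ∈ {0, 3}; common: ∅.
  x = 3: f ≡ 0 at y ∈ ∅; g ≡ 0 at y ∈ ∅; common: ∅.
  x = 4: f ≡ 0 at y ∈ {0, 1, 2, 3, 4}; g ≡ 0 at y ∈ ∅; common: ∅.
Collecting: common zeros = ∅, so the count is 0.
Comparison with the Bézout bound: 0 ≤ 2 = deg(f)·deg(g), as expected for curves with no common component (the affine F_5-count falls short of the bound because intersections may lie at infinity, over extension fields, or carry multiplicity).


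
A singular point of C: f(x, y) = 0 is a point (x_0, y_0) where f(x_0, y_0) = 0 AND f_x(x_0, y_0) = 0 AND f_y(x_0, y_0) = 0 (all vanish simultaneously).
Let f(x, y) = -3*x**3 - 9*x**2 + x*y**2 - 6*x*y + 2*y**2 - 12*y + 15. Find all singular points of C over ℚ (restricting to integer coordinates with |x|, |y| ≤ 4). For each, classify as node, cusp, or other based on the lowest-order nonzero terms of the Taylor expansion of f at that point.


Singular points: {(-1, 3)}; classification: cusp.

Compute partial derivatives:
  f_x = -9*x**2 - 18*x + y**2 - 6*y.
  f_y = 2*x*y - 6*x + 4*y - 12.
Scan x_0 ∈ {−4, ..., 4}. For each x_0, f_y(x_0, y) is a polynomial in y; find its integer roots y ∈ {−4, ..., 4}, then test f_x and f at those candidates.
  x = -4: f_y(-4, y) = 12 - 4*y; vanishes at y ∈ {3}. (-4, 3): f_x = -81 ≠ 0.
  x = -3: f_y(-3, y) = 6 - 2*y; vanishes at y ∈ {3}. (-3, 3): f_x = -36 ≠ 0.
  x = -2: f_y(-2, y) = 0; vanishes at y ∈ {-4, -3, -2, -1, 0, 1, 2, 3, 4}. (-2, -4): f_x = 40 ≠ 0; (-2, -3): f_x = 27 ≠ 0; (-2, -2): f_x = 16 ≠ 0; (-2, -1): f_x = 7 ≠ 0; (-2, 0): f_x = 0 but f = 3 ≠ 0; (-2, 1): f_x = -5 ≠ 0; (-2, 2): f_x = -8 ≠ 0; (-2, 3): f_x = -9 ≠ 0; (-2, 4): f_x = -8 ≠ 0.
  x = -1: f_y(-1, y) = 2*y - 6; vanishes at y ∈ {3}. (-1, 3): f_x = 0, f = 0 — SINGULAR.
  x = 0: f_y(0, y) = 4*y - 12; vanishes at y ∈ {3}. (0, 3): f_x = -9 ≠ 0.
  x = 1: f_y(1, y) = 6*y - 18; vanishes at y ∈ {3}. (1, 3): f_x = -36 ≠ 0.
  x = 2: f_y(2, y) = 8*y - 24; vanishes at y ∈ {3}. (2, 3): f_x = -81 ≠ 0.
  x = 3: f_y(3, y) = 10*y - 30; vanishes at y ∈ {3}. (3, 3): f_x = -144 ≠ 0.
  x = 4: f_y(4, y) = 12*y - 36; vanishes at y ∈ {3}. (4, 3): f_x = -225 ≠ 0.
Only singular point on the grid: (-1, 3).
Classify: substitute x = -1 + u, y = 3 + v and expand: f = -3*u**3 + u*v**2 + v**2.
No constant or linear terms (consistent with a singular point). Quadratic part: v**2. Cubic part: -3*u**3 + u*v**2.
The quadratic part v**2 is a perfect square, so there is a single (double) tangent line v = 0, i.e. y = 3. Restricting the cubic part to that line (v = 0) leaves -3*u**3 ≠ 0, so f is not divisible by v and the branch is v² ≈ 3*u**3 to lowest order — this is a cusp.
Classification: cusp.


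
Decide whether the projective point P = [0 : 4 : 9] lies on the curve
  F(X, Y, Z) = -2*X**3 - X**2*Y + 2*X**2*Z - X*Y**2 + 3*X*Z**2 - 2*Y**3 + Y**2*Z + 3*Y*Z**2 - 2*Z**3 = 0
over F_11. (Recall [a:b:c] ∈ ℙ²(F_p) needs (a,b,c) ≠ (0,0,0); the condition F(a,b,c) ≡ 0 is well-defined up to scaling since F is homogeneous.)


F(0,4,9) ≡ 3 (mod 11); P is NOT on the curve.

Evaluate F(0, 4, 9) term-by-term (mod 11).
  -2*X**3 ↦ -2·0·1·1 = 0
  -X**2*Y ↦ -1·0·4·1 = 0
  2*X**2*Z ↦ 2·0·1·9 = 0
  -X*Y**2 ↦ -1·0·16·1 = 0
  3*X*Z**2 ↦ 3·0·1·81 = 0
  -2*Y**3 ↦ -2·1·64·1 = -128
  Y**2*Z ↦ 1·1·16·9 = 144
  3*Y*Z**2 ↦ 3·1·4·81 = 972
  -2*Z**3 ↦ -2·1·1·729 = -1458
Sum: F(0, 4, 9) = (0) + (0) + (0) + (0) + (0) + (-128) + (144) + (972) + (-1458) = -470.
Reducing mod 11: -470 ≡ 3 (mod 11).
Since F(a, b, c) ≡ 3 ≠ 0 (mod 11), P does NOT lie on the curve.


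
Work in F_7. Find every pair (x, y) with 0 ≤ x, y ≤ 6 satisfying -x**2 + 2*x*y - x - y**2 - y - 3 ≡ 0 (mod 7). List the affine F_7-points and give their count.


Affine F_7-points: {(1, 2), (1, 6), (2, 1), (2, 2), (3, 6), (6, 1), (6, 3)}; count = 7.

For each of the 49 pairs (x, y) ∈ F_7², evaluate f(x, y) mod 7. Record the zeros.
  x = 0: [0↦4, 1↦2, 2↦5, 3↦6, 4↦5, 5↦2, 6↦4]  zeros at y ∈ ∅
  x = 1: [0↦2, 1↦2, 2↦0, 3↦3, 4↦4, 5↦3, 6↦0]  zeros at y ∈ {2, 6}
  x = 2: [0↦5, 1↦0, 2↦0, 3↦5, 4↦1, 5↦2, 6↦1]  zeros at y ∈ {1, 2}
  x = 3: [0↦6, 1↦3, 2↦5, 3↦5, 4↦3, 5↦6, 6↦0]  zeros at y ∈ {6}
  x = 4: [0↦5, 1↦4, 2↦1, 3↦3, 4↦3, 5↦1, 6↦4]  zeros at y ∈ ∅
  x = 5: [0↦2, 1↦3, 2↦2, 3↦6, 4↦1, 5↦1, 6↦6]  zeros at y ∈ ∅
  x = 6: [0↦4, 1↦0, 2↦1, 3↦0, 4↦4, 5↦6, 6↦6]  zeros at y ∈ {1, 3}
Collecting zeros: affine points = {(1, 2), (1, 6), (2, 1), (2, 2), (3, 6), (6, 1), (6, 3)}.
Total count |C(F_7)_aff| = 7.


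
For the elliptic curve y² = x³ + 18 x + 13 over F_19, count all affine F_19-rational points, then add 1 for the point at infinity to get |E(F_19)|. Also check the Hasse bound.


Affine points = {(2, 0), (4, 4), (4, 15), (5, 0), (7, 8), (7, 11), (8, 2), (8, 17), (9, 7), (9, 12), (12, 0), (14, 8), (14, 11), (17, 8), (17, 11)}; affine count = 15; |E(F_19)| = 16.

Discriminant check: Δ ∝ 4a³ + 27b² = 4·18³ + 27·13² = 4·5832 + 27·169 ≡ 18 (mod 19). Nonzero ⇒ E is nonsingular.
For each x ∈ F_19, compute rhs = x³ + 18·x + 13 mod 19, then count y ∈ F_19 with y² ≡ rhs.
  x = 0: rhs = 13, matching y values: none (0 points).
  x = 1: rhs = 13, matching y values: none (0 points).
  x = 2: rhs = 0, matching y values: 0 (1 points).
  x = 3: rhs = 18, matching y values: none (0 points).
  x = 4: rhs = 16, matching y values: 4, 15 (2 points).
  x = 5: rhs = 0, matching y values: 0 (1 points).
  x = 6: rhs = 14, matching y values: none (0 points).
  x = 7: rhs = 7, matching y values: 8, 11 (2 points).
  x = 8: rhs = 4, matching y values: 2, 17 (2 points).
  x = 9: rhs = 11, matching y values: 7, 12 (2 points).
  x = 10: rhs = 15, matching y values: none (0 points).
  x = 11: rhs = 3, matching y values: none (0 points).
  x = 12: rhs = 0, matching y values: 0 (1 points).
  x = 13: rhs = 12, matching y values: none (0 points).
  x = 14: rhs = 7, matching y values: 8, 11 (2 points).
  x = 15: rhs = 10, matching y values: none (0 points).
  x = 16: rhs = 8, matching y values: none (0 points).
  x = 17: rhs = 7, matching y values: 8, 11 (2 points).
  x = 18: rhs = 13, matching y values: none (0 points).
Total affine count: 15.
Full point count |E(F_19)| = 15 + 1 = 16.
Hasse bound: |16 − (19+1)| = |-4| = 4 ≤ 2√19 ≈ 8.7178 ✓.


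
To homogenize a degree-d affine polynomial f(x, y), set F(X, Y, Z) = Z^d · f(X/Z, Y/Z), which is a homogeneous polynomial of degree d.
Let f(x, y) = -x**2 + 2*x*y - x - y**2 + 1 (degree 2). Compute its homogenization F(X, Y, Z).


F(X, Y, Z) = -X**2 + 2*X*Y - X*Z - Y**2 + Z**2

deg(f) = 2.
Substitute x = X/Z, y = Y/Z into f, then multiply by Z^2.
  monomial -1·x^2·y^0 ↦ -1·X^2·Y^0·Z^0.
  monomial 2·x^1·y^1 ↦ 2·X^1·Y^1·Z^0.
  monomial -1·x^1·y^0 ↦ -1·X^1·Y^0·Z^1.
  monomial -1·x^0·y^2 ↦ -1·X^0·Y^2·Z^0.
  monomial 1·x^0·y^0 ↦ 1·X^0·Y^0·Z^2.
Collecting: F(X, Y, Z) = -X**2 + 2*X*Y - X*Z - Y**2 + Z**2.


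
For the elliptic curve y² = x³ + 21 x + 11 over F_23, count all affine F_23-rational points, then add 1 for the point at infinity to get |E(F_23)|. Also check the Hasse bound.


Affine points = {(3, 3), (3, 20), (6, 10), (6, 13), (7, 8), (7, 15), (8, 1), (8, 22), (9, 3), (9, 20), (10, 5), (10, 18), (11, 3), (11, 20), (12, 6), (12, 17), (14, 6), (14, 17), (16, 2), (16, 21), (19, 1), (19, 22), (20, 6), (20, 17), (22, 9), (22, 14)}; affine count = 26; |E(F_23)| = 27.

Discriminant check: Δ ∝ 4a³ + 27b² = 4·21³ + 27·11² = 4·9261 + 27·121 ≡ 15 (mod 23). Nonzero ⇒ E is nonsingular.
For each x ∈ F_23, compute rhs = x³ + 21·x + 11 mod 23, then count y ∈ F_23 with y² ≡ rhs.
  x = 0: rhs = 11, matching y values: none (0 points).
  x = 1: rhs = 10, matching y values: none (0 points).
  x = 2: rhs = 15, matching y values: none (0 points).
  x = 3: rhs = 9, matching y values: 3, 20 (2 points).
  x = 4: rhs = 21, matching y values: none (0 points).
  x = 5: rhs = 11, matching y values: none (0 points).
  x = 6: rhs = 8, matching y values: 10, 13 (2 points).
  x = 7: rhs = 18, matching y values: 8, 15 (2 points).
  x = 8: rhs = 1, matching y values: 1, 22 (2 points).
  x = 9: rhs = 9, matching y values: 3, 20 (2 points).
  x = 10: rhs = 2, matching y values: 5, 18 (2 points).
  x = 11: rhs = 9, matching y values: 3, 20 (2 points).
  x = 12: rhs = 13, matching y values: 6, 17 (2 points).
  x = 13: rhs = 20, matching y values: none (0 points).
  x = 14: rhs = 13, matching y values: 6, 17 (2 points).
  x = 15: rhs = 21, matching y values: none (0 points).
  x = 16: rhs = 4, matching y values: 2, 21 (2 points).
  x = 17: rhs = 14, matching y values: none (0 points).
  x = 18: rhs = 11, matching y values: none (0 points).
  x = 19: rhs = 1, matching y values: 1, 22 (2 points).
  x = 20: rhs = 13, matching y values: 6, 17 (2 points).
  x = 21: rhs = 7, matching y values: none (0 points).
  x = 22: rhs = 12, matching y values: 9, 14 (2 points).
Total affine count: 26.
Full point count |E(F_23)| = 26 + 1 = 27.
Hasse bound: |27 − (23+1)| = |3| = 3 ≤ 2√23 ≈ 9.5917 ✓.


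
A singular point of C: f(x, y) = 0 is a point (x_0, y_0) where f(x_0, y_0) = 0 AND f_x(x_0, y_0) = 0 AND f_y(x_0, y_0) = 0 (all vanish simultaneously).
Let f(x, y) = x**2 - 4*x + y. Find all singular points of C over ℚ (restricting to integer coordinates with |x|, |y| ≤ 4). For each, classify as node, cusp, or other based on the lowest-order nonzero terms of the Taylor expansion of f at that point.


No singular points in the scanned grid; C is smooth there.

Compute partial derivatives:
  f_x = 2*x - 4.
  f_y = 1.
f_y = 1 is a nonzero constant, so f_y never vanishes: no point (x, y) can satisfy f = f_x = f_y = 0. In particular no (x, y) ∈ {−4, ..., 4}² is singular; the curve is smooth.


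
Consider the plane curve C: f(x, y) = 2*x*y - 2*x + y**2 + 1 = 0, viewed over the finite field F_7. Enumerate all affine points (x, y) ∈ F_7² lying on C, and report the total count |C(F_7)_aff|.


Affine F_7-points: {(1, 2), (1, 3), (2, 5), (3, 4), (4, 0), (4, 6)}; count = 6.

For each of the 49 pairs (x, y) ∈ F_7², evaluate f(x, y) mod 7. Record the zeros.
  x = 0: [0↦1, 1↦2, 2↦5, 3↦3, 4↦3, 5↦5, 6↦2]  zeros at y ∈ ∅
  x = 1: [0↦6, 1↦2, 2↦0, 3↦0, 4↦2, 5↦6, 6↦5]  zeros at y ∈ {2, 3}
  x = 2: [0↦4, 1↦2, 2↦2, 3↦4, 4↦1, 5↦0, 6↦1]  zeros at y ∈ {5}
  x = 3: [0↦2, 1↦2, 2↦4, 3↦1, 4↦0, 5↦1, 6↦4]  zeros at y ∈ {4}
  x = 4: [0↦0, 1↦2, 2↦6, 3↦5, 4↦6, 5↦2, 6↦0]  zeros at y ∈ {0, 6}
  x = 5: [0↦5, 1↦2, 2↦1, 3↦2, 4↦5, 5↦3, 6↦3]  zeros at y ∈ ∅
  x = 6: [0↦3, 1↦2, 2↦3, 3↦6, 4↦4, 5↦4, 6↦6]  zeros at y ∈ ∅
Collecting zeros: affine points = {(1, 2), (1, 3), (2, 5), (3, 4), (4, 0), (4, 6)}.
Total count |C(F_7)_aff| = 6.


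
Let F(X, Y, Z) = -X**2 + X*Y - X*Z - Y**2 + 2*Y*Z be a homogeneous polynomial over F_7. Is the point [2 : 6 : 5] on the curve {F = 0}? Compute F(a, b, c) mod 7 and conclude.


F(2,6,5) ≡ 1 (mod 7); P is NOT on the curve.

Evaluate F(2, 6, 5) term-by-term (mod 7).
  -X**2 ↦ -1·4·1·1 = -4
  X*Y ↦ 1·2·6·1 = 12
  -X*Z ↦ -1·2·1·5 = -10
  -Y**2 ↦ -1·1·36·1 = -36
  2*Y*Z ↦ 2·1·6·5 = 60
Sum: F(2, 6, 5) = (-4) + (12) + (-10) + (-36) + (60) = 22.
Reducing mod 7: 22 ≡ 1 (mod 7).
Since F(a, b, c) ≡ 1 ≠ 0 (mod 7), P does NOT lie on the curve.


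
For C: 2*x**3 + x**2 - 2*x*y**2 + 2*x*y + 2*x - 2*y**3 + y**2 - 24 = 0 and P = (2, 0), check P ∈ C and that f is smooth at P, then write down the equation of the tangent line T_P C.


Tangent line at P: 30*x + 4*y - 60 = 0.

Step 1: f(2, 0) = 0, so P lies on C.
Step 2: partial derivatives
  f_x(x, y) = 6*x**2 + 2*x - 2*y**2 + 2*y + 2, f_y(x, y) = -4*x*y + 2*x - 6*y**2 + 2*y.
  f_x(P) = 30, f_y(P) = 4 (gradient nonzero, so P is smooth).
Step 3: tangent line at P: 30·(x − 2) + 4·(y − 0) = 0.
Expanding: 30*x + 4*y - 60 = 0.


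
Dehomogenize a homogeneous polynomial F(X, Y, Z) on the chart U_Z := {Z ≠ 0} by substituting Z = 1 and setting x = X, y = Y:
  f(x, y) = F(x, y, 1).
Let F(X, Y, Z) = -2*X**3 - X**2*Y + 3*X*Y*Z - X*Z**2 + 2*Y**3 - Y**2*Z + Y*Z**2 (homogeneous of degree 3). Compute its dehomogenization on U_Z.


f(x, y) = -2*x**3 - x**2*y + 3*x*y - x + 2*y**3 - y**2 + y

On U_Z we set Z = 1. Each monomial c·X^i·Y^j·Z^k in F becomes c·x^i·y^j·1^k = c·x^i·y^j.
Substituting Z = 1: F(X, Y, 1) = -2*x**3 - x**2*y + 3*x*y - x + 2*y**3 - y**2 + y.
Note: deg(f) ≤ deg(F) = 3; strict inequality happens when F is divisible by Z (lost terms).


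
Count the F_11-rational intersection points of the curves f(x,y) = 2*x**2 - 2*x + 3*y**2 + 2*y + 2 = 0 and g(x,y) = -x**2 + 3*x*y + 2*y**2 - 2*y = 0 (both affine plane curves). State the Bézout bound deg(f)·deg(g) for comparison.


Common zeros: ∅; count = 0; Bézout bound = 4.

deg(f) = 2, deg(g) = 2, so Bézout bound = 4.
Scan x ∈ F_11. For each x, list the y ∈ F_11 with f(x, y) ≡ 0 and those with g(x, y) ≡ 0 (mod 11); the common zeros in that column are the intersection.
  x = 0: f ≡ 0 at y ∈ ∅; g ≡ 0 at y ∈ {0, 1}; common: ∅.
  x = 1: f ≡ 0 at y ∈ ∅; g ≡ 0 at y ∈ {6, 10}; common: ∅.
  x = 2: f ≡ 0 at y ∈ {1, 2}; g ≡ 0 at y ∈ {4, 5}; common: ∅.
  x = 3: f ≡ 0 at y ∈ {5, 9}; g ≡ 0 at y ∈ {1}; common: ∅.
  x = 4: f ≡ 0 at y ∈ {7}; g ≡ 0 at y ∈ ∅; common: ∅.
  x = 5: f ≡ 0 at y ∈ ∅; g ≡ 0 at y ∈ ∅; common: ∅.
  x = 6: f ≡ 0 at y ∈ ∅; g ≡ 0 at y ∈ {6, 8}; common: ∅.
  x = 7: f ≡ 0 at y ∈ ∅; g ≡ 0 at y ∈ {8, 10}; common: ∅.
  x = 8: f ≡ 0 at y ∈ {7}; g ≡ 0 at y ∈ ∅; common: ∅.
  x = 9: f ≡ 0 at y ∈ {5, 9}; g ≡ 0 at y ∈ ∅; common: ∅.
  x = 10: f ≡ 0 at y ∈ {1, 2}; g ≡ 0 at y ∈ {4}; common: ∅.
Collecting: common zeros = ∅, so the count is 0.
Comparison with the Bézout bound: 0 ≤ 4 = deg(f)·deg(g), as expected for curves with no common component (the affine F_11-count falls short of the bound because intersections may lie at infinity, over extension fields, or carry multiplicity).


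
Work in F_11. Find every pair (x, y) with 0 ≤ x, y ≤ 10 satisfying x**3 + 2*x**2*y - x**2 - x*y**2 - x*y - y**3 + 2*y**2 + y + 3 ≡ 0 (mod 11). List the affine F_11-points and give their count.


Affine F_11-points: {(1, 6), (1, 8), (1, 9), (3, 3), (4, 1), (4, 7), (5, 3), (5, 6), (5, 10), (7, 0), (8, 0), (8, 5), (9, 3)}; count = 13.

For each of the 121 pairs (x, y) ∈ F_11², evaluate f(x, y) mod 11. Record the zeros.
  x = 0: [0↦3, 1↦5, 2↦5, 3↦8, 4↦8, 5↦10, 6↦8, 7↦7, 8↦1, 9↦6, 10↦5]  zeros at y ∈ ∅
  x = 1: [0↦3, 1↦5, 2↦3, 3↦2, 4↦7, 5↦1, 6↦0, 7↦9, 8↦0, 9↦0, 10↦3]  zeros at y ∈ {6, 8, 9}
  x = 2: [0↦7, 1↦2, 2↦2, 3↦1, 4↦4, 5↦5, 6↦9, 7↦10, 8↦2, 9↦1, 10↦1]  zeros at y ∈ ∅
  x = 3: [0↦10, 1↦2, 2↦8, 3↦0, 4↦5, 5↦6, 6↦8, 7↦5, 8↦2, 9↦4, 10↦5]  zeros at y ∈ {3}
  x = 4: [0↦7, 1↦0, 2↦5, 3↦5, 4↦5, 5↦10, 6↦3, 7↦0, 8↦6, 9↦4, 10↦10]  zeros at y ∈ {1, 7}
  x = 5: [0↦4, 1↦2, 2↦10, 3↦0, 4↦10, 5↦1, 6↦0, 7↦1, 8↦9, 9↦7, 10↦0]  zeros at y ∈ {3, 6, 10}
  x = 6: [0↦7, 1↦3, 2↦7, 3↦2, 4↦4, 5↦7, 6↦5, 7↦3, 8↦6, 9↦8, 10↦3]  zeros at y ∈ ∅
  x = 7: [0↦0, 1↦9, 2↦2, 3↦6, 4↦4, 5↦1, 6↦2, 7↦1, 8↦3, 9↦2, 10↦3]  zeros at y ∈ {0}
  x = 8: [0↦0, 1↦4, 2↦1, 3↦7, 4↦5, 5↦0, 6↦8, 7↦1, 8↦6, 9↦6, 10↦6]  zeros at y ∈ {0, 5}
  x = 9: [0↦2, 1↦5, 2↦10, 3↦0, 4↦2, 5↦10, 6↦7, 7↦9, 8↦10, 9↦4, 10↦7]  zeros at y ∈ {3}
  x = 10: [0↦1, 1↦7, 2↦2, 3↦2, 4↦1, 5↦4, 6↦5, 7↦9, 8↦10, 9↦2, 10↦1]  zeros at y ∈ ∅
Collecting zeros: affine points = {(1, 6), (1, 8), (1, 9), (3, 3), (4, 1), (4, 7), (5, 3), (5, 6), (5, 10), (7, 0), (8, 0), (8, 5), (9, 3)}.
Total count |C(F_11)_aff| = 13.


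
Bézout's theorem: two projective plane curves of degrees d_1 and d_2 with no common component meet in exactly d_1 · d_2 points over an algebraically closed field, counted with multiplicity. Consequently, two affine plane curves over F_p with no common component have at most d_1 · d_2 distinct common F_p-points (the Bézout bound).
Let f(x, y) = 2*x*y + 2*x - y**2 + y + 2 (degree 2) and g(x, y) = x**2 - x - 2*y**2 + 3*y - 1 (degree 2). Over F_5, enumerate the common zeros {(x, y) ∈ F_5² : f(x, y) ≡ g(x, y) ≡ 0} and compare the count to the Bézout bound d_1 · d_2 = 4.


Common zeros: {(3, 4)}; count = 1; Bézout bound = 4.

deg(f) = 2, deg(g) = 2, so Bézout bound = 4.
Scan x ∈ F_5. For each x, list the y ∈ F_5 with f(x, y) ≡ 0 and those with g(x, y) ≡ 0 (mod 5); the common zeros in that column are the intersection.
  x = 0: f ≡ 0 at y ∈ {2, 4}; g ≡ 0 at y ∈ {1, 3}; common: ∅.
  x = 1: f ≡ 0 at y ∈ {4}; g ≡ 0 at y ∈ {1, 3}; common: ∅.
  x = 2: f ≡ 0 at y ∈ {1, 4}; g ≡ 0 at y ∈ ∅; common: ∅.
  x = 3: f ≡ 0 at y ∈ {3, 4}; g ≡ 0 at y ∈ {0, 4}; common: {4}.
  x = 4: f ≡ 0 at y ∈ {0, 4}; g ≡ 0 at y ∈ ∅; common: ∅.
Collecting: common zeros = {(3, 4)}, so the count is 1.
Comparison with the Bézout bound: 1 ≤ 4 = deg(f)·deg(g), as expected for curves with no common component (the affine F_5-count falls short of the bound because intersections may lie at infinity, over extension fields, or carry multiplicity).


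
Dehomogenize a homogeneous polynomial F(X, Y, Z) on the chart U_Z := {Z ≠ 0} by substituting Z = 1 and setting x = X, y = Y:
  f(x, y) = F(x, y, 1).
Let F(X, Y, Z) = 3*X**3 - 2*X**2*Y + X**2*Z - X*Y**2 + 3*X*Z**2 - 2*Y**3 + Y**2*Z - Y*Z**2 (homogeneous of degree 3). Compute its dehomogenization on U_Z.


f(x, y) = 3*x**3 - 2*x**2*y + x**2 - x*y**2 + 3*x - 2*y**3 + y**2 - y

On U_Z we set Z = 1. Each monomial c·X^i·Y^j·Z^k in F becomes c·x^i·y^j·1^k = c·x^i·y^j.
Substituting Z = 1: F(X, Y, 1) = 3*x**3 - 2*x**2*y + x**2 - x*y**2 + 3*x - 2*y**3 + y**2 - y.
Note: deg(f) ≤ deg(F) = 3; strict inequality happens when F is divisible by Z (lost terms).


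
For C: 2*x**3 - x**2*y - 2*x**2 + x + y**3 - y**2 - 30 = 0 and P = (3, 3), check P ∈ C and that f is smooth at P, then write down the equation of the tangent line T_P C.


Tangent line at P: 25*x + 12*y - 111 = 0.

Step 1: f(3, 3) = 0, so P lies on C.
Step 2: partial derivatives
  f_x(x, y) = 6*x**2 - 2*x*y - 4*x + 1, f_y(x, y) = -x**2 + 3*y**2 - 2*y.
  f_x(P) = 25, f_y(P) = 12 (gradient nonzero, so P is smooth).
Step 3: tangent line at P: 25·(x − 3) + 12·(y − 3) = 0.
Expanding: 25*x + 12*y - 111 = 0.


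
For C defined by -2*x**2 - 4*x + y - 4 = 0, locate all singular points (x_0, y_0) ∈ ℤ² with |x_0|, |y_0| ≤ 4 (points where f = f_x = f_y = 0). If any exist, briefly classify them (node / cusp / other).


No singular points in the scanned grid; C is smooth there.

Compute partial derivatives:
  f_x = -4*x - 4.
  f_y = 1.
f_y = 1 is a nonzero constant, so f_y never vanishes: no point (x, y) can satisfy f = f_x = f_y = 0. In particular no (x, y) ∈ {−4, ..., 4}² is singular; the curve is smooth.


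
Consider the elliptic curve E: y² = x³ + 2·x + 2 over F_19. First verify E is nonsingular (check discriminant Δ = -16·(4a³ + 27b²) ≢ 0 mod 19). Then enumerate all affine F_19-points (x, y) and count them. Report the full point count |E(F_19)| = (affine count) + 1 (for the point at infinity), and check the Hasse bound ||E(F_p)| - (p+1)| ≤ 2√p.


Affine points = {(1, 9), (1, 10), (3, 4), (3, 15), (4, 6), (4, 13), (5, 2), (5, 17), (7, 6), (7, 13), (8, 6), (8, 13), (11, 5), (11, 14), (12, 5), (12, 14), (14, 0), (15, 5), (15, 14), (16, 8), (16, 11), (17, 3), (17, 16)}; affine count = 23; |E(F_19)| = 24.

Discriminant check: Δ ∝ 4a³ + 27b² = 4·2³ + 27·2² = 4·8 + 27·4 ≡ 7 (mod 19). Nonzero ⇒ E is nonsingular.
For each x ∈ F_19, compute rhs = x³ + 2·x + 2 mod 19, then count y ∈ F_19 with y² ≡ rhs.
  x = 0: rhs = 2, matching y values: none (0 points).
  x = 1: rhs = 5, matching y values: 9, 10 (2 points).
  x = 2: rhs = 14, matching y values: none (0 points).
  x = 3: rhs = 16, matching y values: 4, 15 (2 points).
  x = 4: rhs = 17, matching y values: 6, 13 (2 points).
  x = 5: rhs = 4, matching y values: 2, 17 (2 points).
  x = 6: rhs = 2, matching y values: none (0 points).
  x = 7: rhs = 17, matching y values: 6, 13 (2 points).
  x = 8: rhs = 17, matching y values: 6, 13 (2 points).
  x = 9: rhs = 8, matching y values: none (0 points).
  x = 10: rhs = 15, matching y values: none (0 points).
  x = 11: rhs = 6, matching y values: 5, 14 (2 points).
  x = 12: rhs = 6, matching y values: 5, 14 (2 points).
  x = 13: rhs = 2, matching y values: none (0 points).
  x = 14: rhs = 0, matching y values: 0 (1 points).
  x = 15: rhs = 6, matching y values: 5, 14 (2 points).
  x = 16: rhs = 7, matching y values: 8, 11 (2 points).
  x = 17: rhs = 9, matching y values: 3, 16 (2 points).
  x = 18: rhs = 18, matching y values: none (0 points).
Total affine count: 23.
Full point count |E(F_19)| = 23 + 1 = 24.
Hasse bound: |24 − (19+1)| = |4| = 4 ≤ 2√19 ≈ 8.7178 ✓.


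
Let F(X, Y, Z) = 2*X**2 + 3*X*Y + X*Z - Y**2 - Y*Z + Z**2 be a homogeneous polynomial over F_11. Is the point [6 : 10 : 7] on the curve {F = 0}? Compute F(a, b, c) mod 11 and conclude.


F(6,10,7) ≡ 8 (mod 11); P is NOT on the curve.

Evaluate F(6, 10, 7) term-by-term (mod 11).
  2*X**2 ↦ 2·36·1·1 = 72
  3*X*Y ↦ 3·6·10·1 = 180
  X*Z ↦ 1·6·1·7 = 42
  -Y**2 ↦ -1·1·100·1 = -100
  -Y*Z ↦ -1·1·10·7 = -70
  Z**2 ↦ 1·1·1·49 = 49
Sum: F(6, 10, 7) = (72) + (180) + (42) + (-100) + (-70) + (49) = 173.
Reducing mod 11: 173 ≡ 8 (mod 11).
Since F(a, b, c) ≡ 8 ≠ 0 (mod 11), P does NOT lie on the curve.


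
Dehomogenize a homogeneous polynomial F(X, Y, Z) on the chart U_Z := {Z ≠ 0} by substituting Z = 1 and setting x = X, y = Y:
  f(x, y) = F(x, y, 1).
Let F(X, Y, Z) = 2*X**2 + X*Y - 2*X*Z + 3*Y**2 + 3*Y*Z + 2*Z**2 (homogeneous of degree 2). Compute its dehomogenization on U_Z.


f(x, y) = 2*x**2 + x*y - 2*x + 3*y**2 + 3*y + 2

On U_Z we set Z = 1. Each monomial c·X^i·Y^j·Z^k in F becomes c·x^i·y^j·1^k = c·x^i·y^j.
Substituting Z = 1: F(X, Y, 1) = 2*x**2 + x*y - 2*x + 3*y**2 + 3*y + 2.
Note: deg(f) ≤ deg(F) = 2; strict inequality happens when F is divisible by Z (lost terms).


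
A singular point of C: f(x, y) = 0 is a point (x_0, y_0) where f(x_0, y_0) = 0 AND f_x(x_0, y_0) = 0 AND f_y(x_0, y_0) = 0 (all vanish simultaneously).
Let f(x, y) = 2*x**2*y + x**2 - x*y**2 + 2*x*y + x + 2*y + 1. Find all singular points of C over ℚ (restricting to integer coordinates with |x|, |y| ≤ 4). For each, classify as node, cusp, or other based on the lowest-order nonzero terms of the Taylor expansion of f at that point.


Singular points: {(-1, -1)}; classification: node.

Compute partial derivatives:
  f_x = 4*x*y + 2*x - y**2 + 2*y + 1.
  f_y = 2*x**2 - 2*x*y + 2*x + 2.
Scan x_0 ∈ {−4, ..., 4}. For each x_0, f_y(x_0, y) is a polynomial in y; find its integer roots y ∈ {−4, ..., 4}, then test f_x and f at those candidates.
  x = -4: f_y(-4, y) = 8*y + 26; no integer root y with |y| ≤ 4.
  x = -3: f_y(-3, y) = 6*y + 14; no integer root y with |y| ≤ 4.
  x = -2: f_y(-2, y) = 4*y + 6; no integer root y with |y| ≤ 4.
  x = -1: f_y(-1, y) = 2*y + 2; vanishes at y ∈ {-1}. (-1, -1): f_x = 0, f = 0 — SINGULAR.
  x = 0: f_y(0, y) = 2; no integer root y with |y| ≤ 4.
  x = 1: f_y(1, y) = 6 - 2*y; vanishes at y ∈ {3}. (1, 3): f_x = 12 ≠ 0.
  x = 2: f_y(2, y) = 14 - 4*y; no integer root y with |y| ≤ 4.
  x = 3: f_y(3, y) = 26 - 6*y; no integer root y with |y| ≤ 4.
  x = 4: f_y(4, y) = 42 - 8*y; no integer root y with |y| ≤ 4.
Only singular point on the grid: (-1, -1).
Classify: substitute x = -1 + u, y = -1 + v and expand: f = 2*u**2*v - u**2 - u*v**2 + v**2.
No constant or linear terms (consistent with a singular point). Quadratic part: -u**2 + v**2. Cubic part: 2*u**2*v - u*v**2.
The quadratic part v**2 - u**2 = (v − u)(v + u) splits into two distinct linear factors, so there are two distinct tangent lines y − -1 = ±(x − -1) — this is a node (ordinary double point).
Classification: node.


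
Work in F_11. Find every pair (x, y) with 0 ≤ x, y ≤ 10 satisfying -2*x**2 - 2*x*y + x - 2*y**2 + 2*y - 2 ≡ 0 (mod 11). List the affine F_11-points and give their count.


Affine F_11-points: {(1, 2), (1, 9), (3, 2), (3, 7), (4, 3), (4, 5), (7, 7), (7, 9), (8, 5), (8, 10), (10, 3), (10, 10)}; count = 12.

For each of the 121 pairs (x, y) ∈ F_11², evaluate f(x, y) mod 11. Record the zeros.
  x = 0: [0↦9, 1↦9, 2↦5, 3↦8, 4↦7, 5↦2, 6↦4, 7↦2, 8↦7, 9↦8, 10↦5]  zeros at y ∈ ∅
  x = 1: [0↦8, 1↦6, 2↦0, 3↦1, 4↦9, 5↦2, 6↦2, 7↦9, 8↦1, 9↦0, 10↦6]  zeros at y ∈ {2, 9}
  x = 2: [0↦3, 1↦10, 2↦2, 3↦1, 4↦7, 5↦9, 6↦7, 7↦1, 8↦2, 9↦10, 10↦3]  zeros at y ∈ ∅
  x = 3: [0↦5, 1↦10, 2↦0, 3↦8, 4↦1, 5↦1, 6↦8, 7↦0, 8↦10, 9↦5, 10↦7]  zeros at y ∈ {2, 7}
  x = 4: [0↦3, 1↦6, 2↦5, 3↦0, 4↦2, 5↦0, 6↦5, 7↦6, 8↦3, 9↦7, 10↦7]  zeros at y ∈ {3, 5}
  x = 5: [0↦8, 1↦9, 2↦6, 3↦10, 4↦10, 5↦6, 6↦9, 7↦8, 8↦3, 9↦5, 10↦3]  zeros at y ∈ ∅
  x = 6: [0↦9, 1↦8, 2↦3, 3↦5, 4↦3, 5↦8, 6↦9, 7↦6, 8↦10, 9↦10, 10↦6]  zeros at y ∈ ∅
  x = 7: [0↦6, 1↦3, 2↦7, 3↦7, 4↦3, 5↦6, 6↦5, 7↦0, 8↦2, 9↦0, 10↦5]  zeros at y ∈ {7, 9}
  x = 8: [0↦10, 1↦5, 2↦7, 3↦5, 4↦10, 5↦0, 6↦8, 7↦1, 8↦1, 9↦8, 10↦0]  zeros at y ∈ {5, 10}
  x = 9: [0↦10, 1↦3, 2↦3, 3↦10, 4↦2, 5↦1, 6↦7, 7↦9, 8↦7, 9↦1, 10↦2]  zeros at y ∈ ∅
  x = 10: [0↦6, 1↦8, 2↦6, 3↦0, 4↦1, 5↦9, 6↦2, 7↦2, 8↦9, 9↦1, 10↦0]  zeros at y ∈ {3, 10}
Collecting zeros: affine points = {(1, 2), (1, 9), (3, 2), (3, 7), (4, 3), (4, 5), (7, 7), (7, 9), (8, 5), (8, 10), (10, 3), (10, 10)}.
Total count |C(F_11)_aff| = 12.


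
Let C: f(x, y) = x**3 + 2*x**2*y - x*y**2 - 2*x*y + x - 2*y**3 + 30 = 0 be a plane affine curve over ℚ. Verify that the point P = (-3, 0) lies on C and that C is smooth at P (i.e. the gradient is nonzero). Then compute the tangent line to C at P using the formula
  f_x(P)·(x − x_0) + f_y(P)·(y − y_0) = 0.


Tangent line at P: 28*x + 24*y + 84 = 0.

Step 1: f(-3, 0) = 0, so P lies on C.
Step 2: partial derivatives
  f_x(x, y) = 3*x**2 + 4*x*y - y**2 - 2*y + 1, f_y(x, y) = 2*x**2 - 2*x*y - 2*x - 6*y**2.
  f_x(P) = 28, f_y(P) = 24 (gradient nonzero, so P is smooth).
Step 3: tangent line at P: 28·(x − -3) + 24·(y − 0) = 0.
Expanding: 28*x + 24*y + 84 = 0.


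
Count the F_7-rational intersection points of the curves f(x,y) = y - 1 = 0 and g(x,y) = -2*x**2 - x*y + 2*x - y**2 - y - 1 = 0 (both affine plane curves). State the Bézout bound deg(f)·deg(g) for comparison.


Common zeros: ∅; count = 0; Bézout bound = 2.

deg(f) = 1, deg(g) = 2, so Bézout bound = 2.
Scan x ∈ F_7. For each x, list the y ∈ F_7 with f(x, y) ≡ 0 and those with g(x, y) ≡ 0 (mod 7); the common zeros in that column are the intersection.
  x = 0: f ≡ 0 at y ∈ {1}; g ≡ 0 at y ∈ {2, 4}; common: ∅.
  x = 1: f ≡ 0 at y ∈ {1}; g ≡ 0 at y ∈ {6}; common: ∅.
  x = 2: f ≡ 0 at y ∈ {1}; g ≡ 0 at y ∈ ∅; common: ∅.
  x = 3: f ≡ 0 at y ∈ {1}; g ≡ 0 at y ∈ ∅; common: ∅.
  x = 4: f ≡ 0 at y ∈ {1}; g ≡ 0 at y ∈ {3, 6}; common: ∅.
  x = 5: f ≡ 0 at y ∈ {1}; g ≡ 0 at y ∈ ∅; common: ∅.
  x = 6: f ≡ 0 at y ∈ {1}; g ≡ 0 at y ∈ {3, 4}; common: ∅.
Collecting: common zeros = ∅, so the count is 0.
Comparison with the Bézout bound: 0 ≤ 2 = deg(f)·deg(g), as expected for curves with no common component (the affine F_7-count falls short of the bound because intersections may lie at infinity, over extension fields, or carry multiplicity).


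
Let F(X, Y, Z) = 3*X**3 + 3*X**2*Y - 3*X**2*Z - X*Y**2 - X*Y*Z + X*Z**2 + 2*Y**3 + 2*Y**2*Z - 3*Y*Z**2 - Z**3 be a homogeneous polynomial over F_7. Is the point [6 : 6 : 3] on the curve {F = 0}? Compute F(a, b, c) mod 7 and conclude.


F(6,6,3) ≡ 6 (mod 7); P is NOT on the curve.

Evaluate F(6, 6, 3) term-by-term (mod 7).
  3*X**3 ↦ 3·216·1·1 = 648
  3*X**2*Y ↦ 3·36·6·1 = 648
  -3*X**2*Z ↦ -3·36·1·3 = -324
  -X*Y**2 ↦ -1·6·36·1 = -216
  -X*Y*Z ↦ -1·6·6·3 = -108
  X*Z**2 ↦ 1·6·1·9 = 54
  2*Y**3 ↦ 2·1·216·1 = 432
  2*Y**2*Z ↦ 2·1·36·3 = 216
  -3*Y*Z**2 ↦ -3·1·6·9 = -162
  -Z**3 ↦ -1·1·1·27 = -27
Sum: F(6, 6, 3) = (648) + (648) + (-324) + (-216) + (-108) + (54) + (432) + (216) + (-162) + (-27) = 1161.
Reducing mod 7: 1161 ≡ 6 (mod 7).
Since F(a, b, c) ≡ 6 ≠ 0 (mod 7), P does NOT lie on the curve.


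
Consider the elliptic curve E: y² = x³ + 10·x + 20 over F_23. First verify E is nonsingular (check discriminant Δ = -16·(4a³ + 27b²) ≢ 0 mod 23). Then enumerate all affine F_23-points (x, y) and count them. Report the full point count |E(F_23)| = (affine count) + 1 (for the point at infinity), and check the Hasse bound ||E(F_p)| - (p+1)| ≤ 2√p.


Affine points = {(1, 10), (1, 13), (2, 5), (2, 18), (3, 10), (3, 13), (4, 3), (4, 20), (10, 4), (10, 19), (11, 9), (11, 14), (13, 1), (13, 22), (14, 11), (14, 12), (15, 7), (15, 16), (18, 11), (18, 12), (19, 10), (19, 13), (20, 3), (20, 20), (22, 3), (22, 20)}; affine count = 26; |E(F_23)| = 27.

Discriminant check: Δ ∝ 4a³ + 27b² = 4·10³ + 27·20² = 4·1000 + 27·400 ≡ 11 (mod 23). Nonzero ⇒ E is nonsingular.
For each x ∈ F_23, compute rhs = x³ + 10·x + 20 mod 23, then count y ∈ F_23 with y² ≡ rhs.
  x = 0: rhs = 20, matching y values: none (0 points).
  x = 1: rhs = 8, matching y values: 10, 13 (2 points).
  x = 2: rhs = 2, matching y values: 5, 18 (2 points).
  x = 3: rhs = 8, matching y values: 10, 13 (2 points).
  x = 4: rhs = 9, matching y values: 3, 20 (2 points).
  x = 5: rhs = 11, matching y values: none (0 points).
  x = 6: rhs = 20, matching y values: none (0 points).
  x = 7: rhs = 19, matching y values: none (0 points).
  x = 8: rhs = 14, matching y values: none (0 points).
  x = 9: rhs = 11, matching y values: none (0 points).
  x = 10: rhs = 16, matching y values: 4, 19 (2 points).
  x = 11: rhs = 12, matching y values: 9, 14 (2 points).
  x = 12: rhs = 5, matching y values: none (0 points).
  x = 13: rhs = 1, matching y values: 1, 22 (2 points).
  x = 14: rhs = 6, matching y values: 11, 12 (2 points).
  x = 15: rhs = 3, matching y values: 7, 16 (2 points).
  x = 16: rhs = 21, matching y values: none (0 points).
  x = 17: rhs = 20, matching y values: none (0 points).
  x = 18: rhs = 6, matching y values: 11, 12 (2 points).
  x = 19: rhs = 8, matching y values: 10, 13 (2 points).
  x = 20: rhs = 9, matching y values: 3, 20 (2 points).
  x = 21: rhs = 15, matching y values: none (0 points).
  x = 22: rhs = 9, matching y values: 3, 20 (2 points).
Total affine count: 26.
Full point count |E(F_23)| = 26 + 1 = 27.
Hasse bound: |27 − (23+1)| = |3| = 3 ≤ 2√23 ≈ 9.5917 ✓.


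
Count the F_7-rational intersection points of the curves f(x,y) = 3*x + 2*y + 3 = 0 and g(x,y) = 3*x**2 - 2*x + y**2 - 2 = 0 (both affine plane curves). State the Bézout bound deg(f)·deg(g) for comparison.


Common zeros: {(2, 6)}; count = 1; Bézout bound = 2.

deg(f) = 1, deg(g) = 2, so Bézout bound = 2.
Scan x ∈ F_7. For each x, list the y ∈ F_7 with f(x, y) ≡ 0 and those with g(x, y) ≡ 0 (mod 7); the common zeros in that column are the intersection.
  x = 0: f ≡ 0 at y ∈ {2}; g ≡ 0 at y ∈ {3, 4}; common: ∅.
  x = 1: f ≡ 0 at y ∈ {4}; g ≡ 0 at y ∈ {1, 6}; common: ∅.
  x = 2: f ≡ 0 at y ∈ {6}; g ≡ 0 at y ∈ {1, 6}; common: {6}.
  x = 3: f ≡ 0 at y ∈ {1}; g ≡ 0 at y ∈ {3, 4}; common: ∅.
  x = 4: f ≡ 0 at y ∈ {3}; g ≡ 0 at y ∈ {2, 5}; common: ∅.
  x = 5: f ≡ 0 at y ∈ {5}; g ≡ 0 at y ∈ {0}; common: ∅.
  x = 6: f ≡ 0 at y ∈ {0}; g ≡ 0 at y ∈ {2, 5}; common: ∅.
Collecting: common zeros = {(2, 6)}, so the count is 1.
Comparison with the Bézout bound: 1 ≤ 2 = deg(f)·deg(g), as expected for curves with no common component (the affine F_7-count falls short of the bound because intersections may lie at infinity, over extension fields, or carry multiplicity).


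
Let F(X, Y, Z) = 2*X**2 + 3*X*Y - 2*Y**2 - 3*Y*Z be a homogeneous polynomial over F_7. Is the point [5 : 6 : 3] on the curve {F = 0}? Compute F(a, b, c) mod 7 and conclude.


F(5,6,3) ≡ 0 (mod 7); P is on the curve.

Evaluate F(5, 6, 3) term-by-term (mod 7).
  2*X**2 ↦ 2·25·1·1 = 50
  3*X*Y ↦ 3·5·6·1 = 90
  -2*Y**2 ↦ -2·1·36·1 = -72
  -3*Y*Z ↦ -3·1·6·3 = -54
Sum: F(5, 6, 3) = (50) + (90) + (-72) + (-54) = 14.
Reducing mod 7: 14 ≡ 0 (mod 7).
Since F(a, b, c) ≡ 0 (mod 7), P lies on the curve.


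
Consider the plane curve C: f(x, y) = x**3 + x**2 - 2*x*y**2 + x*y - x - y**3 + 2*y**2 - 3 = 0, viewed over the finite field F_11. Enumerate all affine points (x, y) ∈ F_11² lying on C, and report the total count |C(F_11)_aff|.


Affine F_11-points: {(0, 10), (1, 8), (6, 6), (7, 4), (8, 2), (10, 1)}; count = 6.

For each of the 121 pairs (x, y) ∈ F_11², evaluate f(x, y) mod 11. Record the zeros.
  x = 0: [0↦8, 1↦9, 2↦8, 3↦10, 4↦9, 5↦10, 6↦7, 7↦5, 8↦9, 9↦2, 10↦0]  zeros at y ∈ {10}
  x = 1: [0↦9, 1↦9, 2↦3, 3↦7, 4↦4, 5↦10, 6↦8, 7↦3, 8↦0, 9↦4, 10↦9]  zeros at y ∈ {8}
  x = 2: [0↦7, 1↦6, 2↦6, 3↦1, 4↦7, 5↦7, 6↦6, 7↦9, 8↦10, 9↦3, 10↦4]  zeros at y ∈ ∅
  x = 3: [0↦8, 1↦6, 2↦1, 3↦9, 4↦2, 5↦7, 6↦7, 7↦7, 8↦1, 9↦5, 10↦2]  zeros at y ∈ ∅
  x = 4: [0↦7, 1↦4, 2↦5, 3↦4, 4↦6, 5↦5, 6↦6, 7↦3, 8↦1, 9↦5, 10↦9]  zeros at y ∈ ∅
  x = 5: [0↦10, 1↦6, 2↦2, 3↦3, 4↦3, 5↦7, 6↦9, 7↦3, 8↦5, 9↦9, 10↦9]  zeros at y ∈ ∅
  x = 6: [0↦1, 1↦7, 2↦9, 3↦1, 4↦10, 5↦8, 6↦0, 7↦2, 8↦8, 9↦1, 10↦8]  zeros at y ∈ {6}
  x = 7: [0↦8, 1↦2, 2↦10, 3↦4, 4↦0, 5↦3, 6↦7, 7↦6, 8↦5, 9↦9, 10↦1]  zeros at y ∈ {4}
  x = 8: [0↦4, 1↦8, 2↦0, 3↦7, 4↦1, 5↦9, 6↦3, 7↦10, 8↦2, 9↦6, 10↦5]  zeros at y ∈ {2}
  x = 9: [0↦6, 1↦9, 2↦7, 3↦5, 4↦8, 5↦10, 6↦5, 7↦9, 8↦5, 9↦9, 10↦4]  zeros at y ∈ ∅
  x = 10: [0↦9, 1↦0, 2↦4, 3↦4, 4↦5, 5↦1, 6↦8, 7↦9, 8↦9, 9↦2, 10↦4]  zeros at y ∈ {1}
Collecting zeros: affine points = {(0, 10), (1, 8), (6, 6), (7, 4), (8, 2), (10, 1)}.
Total count |C(F_11)_aff| = 6.
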